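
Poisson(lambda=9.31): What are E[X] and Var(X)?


E[X] = Var(X) = lambda = 9.31

9.31, 9.31


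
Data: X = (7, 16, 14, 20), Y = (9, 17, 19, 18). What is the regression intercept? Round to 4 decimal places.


a = ybar - b*xbar, where b = sum((xi-xbar)(yi-ybar)) / sum((xi-xbar)^2)
n = 4, xbar = 57/4 = 14.25, ybar = 63/4 = 15.75
Sxy = sum((xi-xbar)(yi-ybar)) = 63.25
Sxx = sum((xi-xbar)^2) = 88.75
b = Sxy / Sxx = 253/355 ≈ 0.712676
a = 15.75 - 0.712676 * 14.25 = 1986/355 ≈ 5.594366

5.5944


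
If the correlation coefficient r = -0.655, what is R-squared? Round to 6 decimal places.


R^2 = r^2 = (-0.655)^2 = 0.429025

0.429025


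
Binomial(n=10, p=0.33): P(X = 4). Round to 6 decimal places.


P = C(n,k) * p^k * (1-p)^(n-k)
C(10,4) = 210
p^k = 0.33^4 = 0.01185921
(1-p)^(n-k) = 0.67^6 ≈ 0.09045838
P = 210 * 0.01185921 * 0.09045838 ≈ 0.225281

0.225281


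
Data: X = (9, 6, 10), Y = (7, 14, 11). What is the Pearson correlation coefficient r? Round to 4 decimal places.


r = sum((xi-xbar)(yi-ybar)) / sqrt(sum((xi-xbar)^2) * sum((yi-ybar)^2))
n = 3, xbar = 25/3 ≈ 8.333333, ybar = 32/3 ≈ 10.666667
Sxy = sum((xi-xbar)(yi-ybar)) = -29/3 ≈ -9.666667
Sxx = sum((xi-xbar)^2) = 26/3 ≈ 8.666667
Syy = sum((yi-ybar)^2) = 74/3 ≈ 24.666667
sqrt(Sxx*Syy) ≈ 14.621141
r = Sxy / sqrt(Sxx*Syy) = -9.666667 / 14.621141 ≈ -0.661143

-0.6611


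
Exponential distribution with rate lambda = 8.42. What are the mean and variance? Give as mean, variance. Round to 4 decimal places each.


mean = 1/lam, var = 1/lam^2
mean = 1 / 8.42 = 50/421 ≈ 0.118765
lam^2 = 8.42^2 = 70.8964
var = 1 / 70.8964 ≈ 0.014105

0.1188, 0.0141


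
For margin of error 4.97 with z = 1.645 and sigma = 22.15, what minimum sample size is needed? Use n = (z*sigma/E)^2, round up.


z*sigma/E = 1.645 * 22.15 / 4.97 = 20821/2840 ≈ 7.331338
(z*sigma/E)^2 ≈ 53.748517
round up: n = 54

54


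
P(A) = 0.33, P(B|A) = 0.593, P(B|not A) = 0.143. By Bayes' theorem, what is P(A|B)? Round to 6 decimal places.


P(A|B) = P(B|A)*P(A) / P(B), P(B) = P(B|A)*P(A) + P(B|not A)*P(not A)
P(B|A)*P(A) = 0.593 * 0.33 = 0.19569
P(B|not A)*P(not A) = 0.143 * 0.67 = 0.09581
P(B) = 0.19569 + 0.09581 = 0.2915
P(A|B) = 0.19569 / 0.2915 = 1779/2650 ≈ 0.67132075

0.671321


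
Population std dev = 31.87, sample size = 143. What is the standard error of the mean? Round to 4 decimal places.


SE = sigma / sqrt(n)
sqrt(143) ≈ 11.958261
SE = 31.87 / 11.958261 ≈ 2.665103

2.6651


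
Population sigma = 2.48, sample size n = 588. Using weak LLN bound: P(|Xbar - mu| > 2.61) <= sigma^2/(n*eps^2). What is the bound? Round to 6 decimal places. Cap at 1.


bound = min(1, sigma^2/(n*eps^2))
sigma^2 = 2.48^2 = 6.1504
n*eps^2 = 588 * 2.61^2 = 588 * 6.8121 = 4005.5148
sigma^2/(n*eps^2) = 6.1504 / 4005.5148 ≈ 0.00153548

0.001535


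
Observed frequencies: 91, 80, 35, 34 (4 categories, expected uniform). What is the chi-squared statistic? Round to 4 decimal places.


chi2 = sum((O-E)^2/E), E = total/4
total = 240, E = 240/4 = 60
(91 - 60)^2 / 60 = 961 / 60 = 961/60 ≈ 16.016667
(80 - 60)^2 / 60 = 400 / 60 = 20/3 ≈ 6.666667
(35 - 60)^2 / 60 = 625 / 60 = 125/12 ≈ 10.416667
(34 - 60)^2 / 60 = 676 / 60 = 169/15 ≈ 11.266667
chi2 = 1331/30 ≈ 44.366667

44.3667


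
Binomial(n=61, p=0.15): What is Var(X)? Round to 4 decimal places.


Var = n*p*(1-p) = 61 * 0.15 * 0.85 = 7.7775

7.7775


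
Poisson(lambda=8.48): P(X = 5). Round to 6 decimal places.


P = e^(-lam) * lam^k / k!
e^(-8.48) ≈ 0.0002075787
lam^k = 8.48^5 ≈ 43850.975727
k! = 5! = 120
P = 0.0002075787 * 43850.975727 / 120 ≈ 0.075854

0.075854


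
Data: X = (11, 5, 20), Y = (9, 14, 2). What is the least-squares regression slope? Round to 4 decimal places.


b = sum((xi-xbar)(yi-ybar)) / sum((xi-xbar)^2)
n = 3, xbar = 36/3 = 12, ybar = 25/3 ≈ 8.333333
Sxy = sum((xi-xbar)(yi-ybar)) = -91
Sxx = sum((xi-xbar)^2) = 114
b = Sxy / Sxx = -91/114 ≈ -0.798246

-0.7982


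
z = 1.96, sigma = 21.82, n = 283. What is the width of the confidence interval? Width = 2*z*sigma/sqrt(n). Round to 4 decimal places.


width = 2*z*sigma/sqrt(n)
2*z*sigma = 2 * 1.96 * 21.82 = 85.5344
sqrt(283) ≈ 16.822604
width = 85.5344 / 16.822604 ≈ 5.084492

5.0845


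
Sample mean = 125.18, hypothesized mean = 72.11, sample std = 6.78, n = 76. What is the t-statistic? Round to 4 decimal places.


t = (xbar - mu0) / (s/sqrt(n))
xbar - mu0 = 125.18 - 72.11 = 53.07
sqrt(76) ≈ 8.71779789
s/sqrt(n) = 6.78 / 8.71779789 ≈ 0.77771934
t = 53.07 / 0.77771934 ≈ 68.237984

68.2380


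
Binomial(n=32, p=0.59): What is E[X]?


E[X] = n*p = 32 * 0.59 = 18.88

18.88


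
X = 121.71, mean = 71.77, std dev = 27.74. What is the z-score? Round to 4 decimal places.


z = (X - mu) / sigma
X - mu = 121.71 - 71.77 = 49.94
z = 49.94 / 27.74 = 2497/1387 ≈ 1.800288

1.8003


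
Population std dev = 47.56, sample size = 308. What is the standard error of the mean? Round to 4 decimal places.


SE = sigma / sqrt(n)
sqrt(308) ≈ 17.549929
SE = 47.56 / 17.549929 ≈ 2.709983

2.7100


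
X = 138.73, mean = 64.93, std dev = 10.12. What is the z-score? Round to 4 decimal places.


z = (X - mu) / sigma
X - mu = 138.73 - 64.93 = 73.8
z = 73.8 / 10.12 = 1845/253 ≈ 7.292490

7.2925


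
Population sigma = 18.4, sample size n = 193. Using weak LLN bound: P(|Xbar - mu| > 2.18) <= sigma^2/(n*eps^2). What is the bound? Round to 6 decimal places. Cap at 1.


bound = min(1, sigma^2/(n*eps^2))
sigma^2 = 18.4^2 = 338.56
n*eps^2 = 193 * 2.18^2 = 193 * 4.7524 = 917.2132
sigma^2/(n*eps^2) = 338.56 / 917.2132 ≈ 0.36911811

0.369118


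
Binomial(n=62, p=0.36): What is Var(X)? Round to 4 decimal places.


Var = n*p*(1-p) = 62 * 0.36 * 0.64 = 14.2848

14.2848


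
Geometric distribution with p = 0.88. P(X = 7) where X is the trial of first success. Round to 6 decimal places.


P = (1-p)^(k-1) * p
(1-p)^(k-1) = 0.12^6 = 0.000002985984
P = 0.000002985984 * 0.88 ≈ 0.000002627666

0.000003


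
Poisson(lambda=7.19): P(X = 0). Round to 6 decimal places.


P = e^(-lam) * lam^k / k!
e^(-7.19) ≈ 0.0007540891
lam^k = 7.19^0 = 1
k! = 0! = 1
P = 0.0007540891 * 1 / 1 ≈ 0.000754

0.000754


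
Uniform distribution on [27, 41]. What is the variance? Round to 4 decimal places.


Var = (b-a)^2 / 12
(b-a)^2 = (41 - 27)^2 = 196
Var = 196/12 ≈ 16.333333

16.3333


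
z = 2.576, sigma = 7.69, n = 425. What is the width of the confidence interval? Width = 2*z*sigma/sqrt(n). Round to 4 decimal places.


width = 2*z*sigma/sqrt(n)
2*z*sigma = 2 * 2.576 * 7.69 = 39.61888
sqrt(425) ≈ 20.615528
width = 39.61888 / 20.615528 ≈ 1.921798

1.9218


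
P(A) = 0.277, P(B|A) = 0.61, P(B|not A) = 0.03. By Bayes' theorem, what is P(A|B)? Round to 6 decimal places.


P(A|B) = P(B|A)*P(A) / P(B), P(B) = P(B|A)*P(A) + P(B|not A)*P(not A)
P(B|A)*P(A) = 0.61 * 0.277 = 0.16897
P(B|not A)*P(not A) = 0.03 * 0.723 = 0.02169
P(B) = 0.16897 + 0.02169 = 0.19066
P(A|B) = 0.16897 / 0.19066 ≈ 0.88623728

0.886237


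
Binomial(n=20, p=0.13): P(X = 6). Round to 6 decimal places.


P = C(n,k) * p^k * (1-p)^(n-k)
C(20,6) = 38760
p^k = 0.13^6 = 0.000004826809
(1-p)^(n-k) = 0.87^14 ≈ 0.1423212
P = 38760 * 0.000004826809 * 0.1423212 ≈ 0.026626

0.026626


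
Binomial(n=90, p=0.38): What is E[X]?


E[X] = n*p = 90 * 0.38 = 34.2

34.2


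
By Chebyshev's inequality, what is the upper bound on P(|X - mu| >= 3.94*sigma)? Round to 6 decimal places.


P <= 1/k^2
k^2 = 3.94^2 = 15.5236
1/k^2 = 1 / 15.5236 ≈ 0.06441805

0.064418


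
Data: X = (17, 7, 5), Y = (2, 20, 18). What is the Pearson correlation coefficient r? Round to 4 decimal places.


r = sum((xi-xbar)(yi-ybar)) / sqrt(sum((xi-xbar)^2) * sum((yi-ybar)^2))
n = 3, xbar = 29/3 ≈ 9.666667, ybar = 40/3 ≈ 13.333333
Sxy = sum((xi-xbar)(yi-ybar)) = -368/3 ≈ -122.666667
Sxx = sum((xi-xbar)^2) = 248/3 ≈ 82.666667
Syy = sum((yi-ybar)^2) = 584/3 ≈ 194.666667
sqrt(Sxx*Syy) ≈ 126.855999
r = Sxy / sqrt(Sxx*Syy) = -122.666667 / 126.855999 ≈ -0.966976

-0.9670


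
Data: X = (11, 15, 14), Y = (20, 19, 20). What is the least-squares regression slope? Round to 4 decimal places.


b = sum((xi-xbar)(yi-ybar)) / sum((xi-xbar)^2)
n = 3, xbar = 40/3 ≈ 13.333333, ybar = 59/3 ≈ 19.666667
Sxy = sum((xi-xbar)(yi-ybar)) = -5/3 ≈ -1.666667
Sxx = sum((xi-xbar)^2) = 26/3 ≈ 8.666667
b = Sxy / Sxx = -5/26 ≈ -0.192308

-0.1923


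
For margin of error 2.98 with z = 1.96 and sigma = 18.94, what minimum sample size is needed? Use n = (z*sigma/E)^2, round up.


z*sigma/E = 1.96 * 18.94 / 2.98 = 46403/3725 ≈ 12.457181
(z*sigma/E)^2 ≈ 155.181364
round up: n = 156

156


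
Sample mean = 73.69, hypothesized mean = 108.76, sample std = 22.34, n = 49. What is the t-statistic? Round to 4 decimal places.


t = (xbar - mu0) / (s/sqrt(n))
xbar - mu0 = 73.69 - 108.76 = -35.07
sqrt(49) = 7
s/sqrt(n) = 22.34 / 7 = 1117/350 ≈ 3.19142857
t = -35.07 / 3.19142857 = -24549/2234 ≈ -10.988809

-10.9888


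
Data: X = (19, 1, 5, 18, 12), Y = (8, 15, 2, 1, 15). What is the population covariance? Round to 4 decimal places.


Cov = (1/n)*sum((xi-xbar)(yi-ybar))
n = 5, xbar = 55/5 = 11, ybar = 41/5 = 8.2
sum((xi-xbar)(yi-ybar)) = -76
Cov = -76 / 5 = -15.2

-15.2000


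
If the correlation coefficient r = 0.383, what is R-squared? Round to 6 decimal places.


R^2 = r^2 = (0.383)^2 = 0.146689

0.146689


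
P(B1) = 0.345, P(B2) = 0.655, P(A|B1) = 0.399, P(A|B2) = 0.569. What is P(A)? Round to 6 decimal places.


P(A) = P(A|B1)*P(B1) + P(A|B2)*P(B2)
P(A|B1)*P(B1) = 0.399 * 0.345 = 0.137655
P(A|B2)*P(B2) = 0.569 * 0.655 = 0.372695
P(A) = 0.137655 + 0.372695 = 0.51035

0.510350


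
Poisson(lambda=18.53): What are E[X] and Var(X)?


E[X] = Var(X) = lambda = 18.53

18.53, 18.53


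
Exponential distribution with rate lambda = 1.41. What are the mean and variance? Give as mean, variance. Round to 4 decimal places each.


mean = 1/lam, var = 1/lam^2
mean = 1 / 1.41 = 100/141 ≈ 0.709220
lam^2 = 1.41^2 = 1.9881
var = 1 / 1.9881 ≈ 0.502993

0.7092, 0.5030


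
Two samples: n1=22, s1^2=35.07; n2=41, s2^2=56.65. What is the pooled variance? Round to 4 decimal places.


sp^2 = ((n1-1)*s1^2 + (n2-1)*s2^2)/(n1+n2-2)
(n1-1)*s1^2 = 21 * 35.07 = 736.47
(n2-1)*s2^2 = 40 * 56.65 = 2266
numerator = 736.47 + 2266 = 3002.47
n1+n2-2 = 61
sp^2 = 3002.47 / 61 = 300247/6100 ≈ 49.220820

49.2208


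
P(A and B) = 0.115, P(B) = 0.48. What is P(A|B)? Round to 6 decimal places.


P(A|B) = P(A and B) / P(B) = 0.115 / 0.48 = 23/96 ≈ 0.23958333

0.239583


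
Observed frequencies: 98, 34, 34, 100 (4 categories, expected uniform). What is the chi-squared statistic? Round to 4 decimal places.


chi2 = sum((O-E)^2/E), E = total/4
total = 266, E = 266/4 = 66.5
(98 - 66.5)^2 / 66.5 = 992.25 / 66.5 = 567/38 ≈ 14.921053
(34 - 66.5)^2 / 66.5 = 1056.25 / 66.5 = 4225/266 ≈ 15.883459
(34 - 66.5)^2 / 66.5 = 1056.25 / 66.5 = 4225/266 ≈ 15.883459
(100 - 66.5)^2 / 66.5 = 1122.25 / 66.5 = 4489/266 ≈ 16.875940
chi2 = 8454/133 ≈ 63.563910

63.5639


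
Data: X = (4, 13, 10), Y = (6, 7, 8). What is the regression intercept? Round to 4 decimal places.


a = ybar - b*xbar, where b = sum((xi-xbar)(yi-ybar)) / sum((xi-xbar)^2)
n = 3, xbar = 27/3 = 9, ybar = 21/3 = 7
Sxy = sum((xi-xbar)(yi-ybar)) = 6
Sxx = sum((xi-xbar)^2) = 42
b = Sxy / Sxx = 1/7 ≈ 0.142857
a = 7 - 0.142857 * 9 = 40/7 ≈ 5.714286

5.7143


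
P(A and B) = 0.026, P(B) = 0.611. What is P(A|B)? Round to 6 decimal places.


P(A|B) = P(A and B) / P(B) = 0.026 / 0.611 = 2/47 ≈ 0.04255319

0.042553


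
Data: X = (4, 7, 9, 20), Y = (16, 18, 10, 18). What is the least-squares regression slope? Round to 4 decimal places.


b = sum((xi-xbar)(yi-ybar)) / sum((xi-xbar)^2)
n = 4, xbar = 40/4 = 10, ybar = 62/4 = 15.5
Sxy = sum((xi-xbar)(yi-ybar)) = 20
Sxx = sum((xi-xbar)^2) = 146
b = Sxy / Sxx = 10/73 ≈ 0.136986

0.1370


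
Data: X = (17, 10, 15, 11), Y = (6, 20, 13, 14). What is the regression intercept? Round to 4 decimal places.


a = ybar - b*xbar, where b = sum((xi-xbar)(yi-ybar)) / sum((xi-xbar)^2)
n = 4, xbar = 53/4 = 13.25, ybar = 53/4 = 13.25
Sxy = sum((xi-xbar)(yi-ybar)) = -51.25
Sxx = sum((xi-xbar)^2) = 32.75
b = Sxy / Sxx = -205/131 ≈ -1.564885
a = 13.25 - (-1.564885) * 13.25 = 4452/131 ≈ 33.984733

33.9847


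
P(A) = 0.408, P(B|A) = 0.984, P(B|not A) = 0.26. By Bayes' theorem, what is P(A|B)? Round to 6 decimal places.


P(A|B) = P(B|A)*P(A) / P(B), P(B) = P(B|A)*P(A) + P(B|not A)*P(not A)
P(B|A)*P(A) = 0.984 * 0.408 = 0.401472
P(B|not A)*P(not A) = 0.26 * 0.592 = 0.15392
P(B) = 0.401472 + 0.15392 = 0.555392
P(A|B) = 0.401472 / 0.555392 = 6273/8678 ≈ 0.72286241

0.722862


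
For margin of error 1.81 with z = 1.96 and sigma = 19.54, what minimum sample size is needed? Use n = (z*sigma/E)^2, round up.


z*sigma/E = 1.96 * 19.54 / 1.81 = 95746/4525 ≈ 21.159337
(z*sigma/E)^2 ≈ 447.717543
round up: n = 448

448


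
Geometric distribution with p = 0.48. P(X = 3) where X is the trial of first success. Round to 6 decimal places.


P = (1-p)^(k-1) * p
(1-p)^(k-1) = 0.52^2 = 0.2704
P = 0.2704 * 0.48 = 0.129792

0.129792


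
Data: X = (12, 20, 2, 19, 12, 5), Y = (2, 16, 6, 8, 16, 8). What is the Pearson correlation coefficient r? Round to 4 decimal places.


r = sum((xi-xbar)(yi-ybar)) / sqrt(sum((xi-xbar)^2) * sum((yi-ybar)^2))
n = 6, xbar = 70/6 = 35/3 ≈ 11.666667, ybar = 56/6 = 28/3 ≈ 9.333333
Sxy = sum((xi-xbar)(yi-ybar)) = 260/3 ≈ 86.666667
Sxx = sum((xi-xbar)^2) = 784/3 ≈ 261.333333
Syy = sum((yi-ybar)^2) = 472/3 ≈ 157.333333
sqrt(Sxx*Syy) ≈ 202.771903
r = Sxy / sqrt(Sxx*Syy) = 86.666667 / 202.771903 ≈ 0.427410

0.4274


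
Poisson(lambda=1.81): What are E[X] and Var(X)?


E[X] = Var(X) = lambda = 1.81

1.81, 1.81


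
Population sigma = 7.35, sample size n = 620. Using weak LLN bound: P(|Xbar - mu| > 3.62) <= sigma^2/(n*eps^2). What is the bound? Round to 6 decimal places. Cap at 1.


bound = min(1, sigma^2/(n*eps^2))
sigma^2 = 7.35^2 = 54.0225
n*eps^2 = 620 * 3.62^2 = 620 * 13.1044 = 8124.728
sigma^2/(n*eps^2) = 54.0225 / 8124.728 ≈ 0.00664915

0.006649


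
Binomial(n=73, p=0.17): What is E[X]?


E[X] = n*p = 73 * 0.17 = 12.41

12.41


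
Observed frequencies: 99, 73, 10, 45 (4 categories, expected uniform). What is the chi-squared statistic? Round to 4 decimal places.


chi2 = sum((O-E)^2/E), E = total/4
total = 227, E = 227/4 = 56.75
(99 - 56.75)^2 / 56.75 = 1785.0625 / 56.75 = 28561/908 ≈ 31.454846
(73 - 56.75)^2 / 56.75 = 264.0625 / 56.75 = 4225/908 ≈ 4.653084
(10 - 56.75)^2 / 56.75 = 2185.5625 / 56.75 = 34969/908 ≈ 38.512115
(45 - 56.75)^2 / 56.75 = 138.0625 / 56.75 = 2209/908 ≈ 2.432819
chi2 = 17491/227 ≈ 77.052863

77.0529


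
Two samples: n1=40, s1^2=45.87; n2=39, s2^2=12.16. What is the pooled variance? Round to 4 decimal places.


sp^2 = ((n1-1)*s1^2 + (n2-1)*s2^2)/(n1+n2-2)
(n1-1)*s1^2 = 39 * 45.87 = 1788.93
(n2-1)*s2^2 = 38 * 12.16 = 462.08
numerator = 1788.93 + 462.08 = 2251.01
n1+n2-2 = 77
sp^2 = 2251.01 / 77 = 225101/7700 ≈ 29.233896

29.2339


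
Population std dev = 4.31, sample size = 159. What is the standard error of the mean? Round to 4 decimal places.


SE = sigma / sqrt(n)
sqrt(159) ≈ 12.609520
SE = 4.31 / 12.609520 ≈ 0.341805

0.3418


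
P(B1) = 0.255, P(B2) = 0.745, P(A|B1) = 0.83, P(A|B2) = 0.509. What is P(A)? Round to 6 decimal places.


P(A) = P(A|B1)*P(B1) + P(A|B2)*P(B2)
P(A|B1)*P(B1) = 0.83 * 0.255 = 0.21165
P(A|B2)*P(B2) = 0.509 * 0.745 = 0.379205
P(A) = 0.21165 + 0.379205 = 0.590855

0.590855


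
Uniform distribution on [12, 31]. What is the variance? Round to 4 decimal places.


Var = (b-a)^2 / 12
(b-a)^2 = (31 - 12)^2 = 361
Var = 361/12 ≈ 30.083333

30.0833


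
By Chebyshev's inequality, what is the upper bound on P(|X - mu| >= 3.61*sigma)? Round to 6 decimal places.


P <= 1/k^2
k^2 = 3.61^2 = 13.0321
1/k^2 = 1 / 13.0321 ≈ 0.07673360

0.076734


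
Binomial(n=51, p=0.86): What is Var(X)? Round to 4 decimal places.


Var = n*p*(1-p) = 51 * 0.86 * 0.14 = 6.1404

6.1404


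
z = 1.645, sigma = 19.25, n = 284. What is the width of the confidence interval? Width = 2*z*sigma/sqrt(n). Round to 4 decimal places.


width = 2*z*sigma/sqrt(n)
2*z*sigma = 2 * 1.645 * 19.25 = 63.3325
sqrt(284) ≈ 16.852300
width = 63.3325 / 16.852300 ≈ 3.758092

3.7581


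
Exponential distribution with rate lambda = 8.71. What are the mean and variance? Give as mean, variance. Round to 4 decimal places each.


mean = 1/lam, var = 1/lam^2
mean = 1 / 8.71 = 100/871 ≈ 0.114811
lam^2 = 8.71^2 = 75.8641
var = 1 / 75.8641 ≈ 0.013181

0.1148, 0.0132


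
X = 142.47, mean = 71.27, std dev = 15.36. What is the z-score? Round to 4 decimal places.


z = (X - mu) / sigma
X - mu = 142.47 - 71.27 = 71.2
z = 71.2 / 15.36 = 445/96 ≈ 4.635417

4.6354


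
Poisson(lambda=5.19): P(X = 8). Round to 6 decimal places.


P = e^(-lam) * lam^k / k!
e^(-5.19) ≈ 0.005572007
lam^k = 5.19^8 ≈ 526427.856998
k! = 8! = 40320
P = 0.005572007 * 526427.856998 / 40320 ≈ 0.072749

0.072749


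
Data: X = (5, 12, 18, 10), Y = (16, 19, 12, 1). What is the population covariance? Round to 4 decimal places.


Cov = (1/n)*sum((xi-xbar)(yi-ybar))
n = 4, xbar = 45/4 = 11.25, ybar = 48/4 = 12
sum((xi-xbar)(yi-ybar)) = -6
Cov = -6 / 4 = -1.5

-1.5000


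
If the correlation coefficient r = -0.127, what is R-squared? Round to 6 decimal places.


R^2 = r^2 = (-0.127)^2 = 0.016129

0.016129


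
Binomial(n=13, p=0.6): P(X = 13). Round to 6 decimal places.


P = C(n,k) * p^k * (1-p)^(n-k)
C(13,13) = 1
p^k = 0.6^13 ≈ 0.001306069
(1-p)^(n-k) = 0.4^0 = 1
P = 1 * 0.001306069 * 1 ≈ 0.001306

0.001306


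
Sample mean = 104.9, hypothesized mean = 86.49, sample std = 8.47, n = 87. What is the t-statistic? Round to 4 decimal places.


t = (xbar - mu0) / (s/sqrt(n))
xbar - mu0 = 104.9 - 86.49 = 18.41
sqrt(87) ≈ 9.32737905
s/sqrt(n) = 8.47 / 9.32737905 ≈ 0.90807932
t = 18.41 / 0.90807932 ≈ 20.273559

20.2736


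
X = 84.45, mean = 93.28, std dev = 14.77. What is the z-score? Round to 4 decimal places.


z = (X - mu) / sigma
X - mu = 84.45 - 93.28 = -8.83
z = -8.83 / 14.77 = -883/1477 ≈ -0.597833

-0.5978


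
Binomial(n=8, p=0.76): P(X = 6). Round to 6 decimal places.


P = C(n,k) * p^k * (1-p)^(n-k)
C(8,6) = 28
p^k = 0.76^6 ≈ 0.1926999
(1-p)^(n-k) = 0.24^2 = 0.0576
P = 28 * 0.1926999 * 0.0576 ≈ 0.310786

0.310786


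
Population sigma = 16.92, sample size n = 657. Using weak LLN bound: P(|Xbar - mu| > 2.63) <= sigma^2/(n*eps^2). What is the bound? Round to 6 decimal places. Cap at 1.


bound = min(1, sigma^2/(n*eps^2))
sigma^2 = 16.92^2 = 286.2864
n*eps^2 = 657 * 2.63^2 = 657 * 6.9169 = 4544.4033
sigma^2/(n*eps^2) = 286.2864 / 4544.4033 ≈ 0.06299758

0.062998


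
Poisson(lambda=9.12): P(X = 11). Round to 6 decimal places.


P = e^(-lam) * lam^k / k!
e^(-9.12) ≈ 0.0001094547
lam^k = 9.12^11 ≈ 36303059011.235319
k! = 11! = 39916800
P = 0.0001094547 * 36303059011.235319 / 39916800 ≈ 0.099546

0.099546


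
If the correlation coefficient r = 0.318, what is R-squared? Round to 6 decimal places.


R^2 = r^2 = (0.318)^2 = 0.101124

0.101124


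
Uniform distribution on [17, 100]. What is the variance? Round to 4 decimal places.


Var = (b-a)^2 / 12
(b-a)^2 = (100 - 17)^2 = 6889
Var = 6889/12 ≈ 574.083333

574.0833


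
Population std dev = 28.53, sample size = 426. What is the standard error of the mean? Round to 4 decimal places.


SE = sigma / sqrt(n)
sqrt(426) ≈ 20.639767
SE = 28.53 / 20.639767 ≈ 1.382283

1.3823


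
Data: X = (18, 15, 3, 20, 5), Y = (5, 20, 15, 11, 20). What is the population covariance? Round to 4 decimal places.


Cov = (1/n)*sum((xi-xbar)(yi-ybar))
n = 5, xbar = 61/5 = 12.2, ybar = 71/5 = 14.2
sum((xi-xbar)(yi-ybar)) = -111.2
Cov = -111.2 / 5 = -22.24

-22.2400


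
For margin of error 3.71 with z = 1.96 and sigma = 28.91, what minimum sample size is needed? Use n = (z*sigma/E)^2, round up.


z*sigma/E = 1.96 * 28.91 / 3.71 = 20237/1325 ≈ 15.273208
(z*sigma/E)^2 ≈ 233.270869
round up: n = 234

234


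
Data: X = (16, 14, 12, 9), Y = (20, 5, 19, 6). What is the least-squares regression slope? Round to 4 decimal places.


b = sum((xi-xbar)(yi-ybar)) / sum((xi-xbar)^2)
n = 4, xbar = 51/4 = 12.75, ybar = 50/4 = 12.5
Sxy = sum((xi-xbar)(yi-ybar)) = 34.5
Sxx = sum((xi-xbar)^2) = 26.75
b = Sxy / Sxx = 138/107 ≈ 1.289720

1.2897


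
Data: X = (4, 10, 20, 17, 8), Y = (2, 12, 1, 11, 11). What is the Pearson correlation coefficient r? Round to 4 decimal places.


r = sum((xi-xbar)(yi-ybar)) / sqrt(sum((xi-xbar)^2) * sum((yi-ybar)^2))
n = 5, xbar = 59/5 = 11.8, ybar = 37/5 = 7.4
Sxy = sum((xi-xbar)(yi-ybar)) = -13.6
Sxx = sum((xi-xbar)^2) = 172.8
Syy = sum((yi-ybar)^2) = 117.2
sqrt(Sxx*Syy) ≈ 142.310084
r = Sxy / sqrt(Sxx*Syy) = -13.6 / 142.310084 ≈ -0.095566

-0.0956


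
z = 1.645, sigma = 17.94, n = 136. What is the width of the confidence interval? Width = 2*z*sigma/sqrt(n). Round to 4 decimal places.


width = 2*z*sigma/sqrt(n)
2*z*sigma = 2 * 1.645 * 17.94 = 59.0226
sqrt(136) ≈ 11.661904
width = 59.0226 / 11.661904 ≈ 5.061146

5.0611


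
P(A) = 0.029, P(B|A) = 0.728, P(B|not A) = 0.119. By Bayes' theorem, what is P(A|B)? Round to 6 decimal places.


P(A|B) = P(B|A)*P(A) / P(B), P(B) = P(B|A)*P(A) + P(B|not A)*P(not A)
P(B|A)*P(A) = 0.728 * 0.029 = 0.021112
P(B|not A)*P(not A) = 0.119 * 0.971 = 0.115549
P(B) = 0.021112 + 0.115549 = 0.136661
P(A|B) = 0.021112 / 0.136661 ≈ 0.15448445

0.154484


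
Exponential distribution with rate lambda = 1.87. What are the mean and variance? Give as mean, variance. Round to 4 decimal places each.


mean = 1/lam, var = 1/lam^2
mean = 1 / 1.87 = 100/187 ≈ 0.534759
lam^2 = 1.87^2 = 3.4969
var = 1 / 3.4969 ≈ 0.285968

0.5348, 0.2860


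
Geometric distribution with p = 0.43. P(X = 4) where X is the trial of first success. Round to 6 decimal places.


P = (1-p)^(k-1) * p
(1-p)^(k-1) = 0.57^3 = 0.185193
P = 0.185193 * 0.43 = 0.07963299

0.079633


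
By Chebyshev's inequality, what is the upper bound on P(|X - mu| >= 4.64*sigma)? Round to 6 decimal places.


P <= 1/k^2
k^2 = 4.64^2 = 21.5296
1/k^2 = 1 / 21.5296 ≈ 0.04644768

0.046448


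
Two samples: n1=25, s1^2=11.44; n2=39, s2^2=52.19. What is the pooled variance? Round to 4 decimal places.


sp^2 = ((n1-1)*s1^2 + (n2-1)*s2^2)/(n1+n2-2)
(n1-1)*s1^2 = 24 * 11.44 = 274.56
(n2-1)*s2^2 = 38 * 52.19 = 1983.22
numerator = 274.56 + 1983.22 = 2257.78
n1+n2-2 = 62
sp^2 = 2257.78 / 62 = 112889/3100 ≈ 36.415806

36.4158


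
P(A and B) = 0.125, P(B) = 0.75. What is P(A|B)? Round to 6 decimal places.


P(A|B) = P(A and B) / P(B) = 0.125 / 0.75 = 1/6 ≈ 0.16666667

0.166667


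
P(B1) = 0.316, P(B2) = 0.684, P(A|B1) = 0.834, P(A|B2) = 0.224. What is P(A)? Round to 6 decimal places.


P(A) = P(A|B1)*P(B1) + P(A|B2)*P(B2)
P(A|B1)*P(B1) = 0.834 * 0.316 = 0.263544
P(A|B2)*P(B2) = 0.224 * 0.684 = 0.153216
P(A) = 0.263544 + 0.153216 = 0.41676

0.416760


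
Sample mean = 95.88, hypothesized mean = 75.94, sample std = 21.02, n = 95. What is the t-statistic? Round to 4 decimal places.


t = (xbar - mu0) / (s/sqrt(n))
xbar - mu0 = 95.88 - 75.94 = 19.94
sqrt(95) ≈ 9.74679434
s/sqrt(n) = 21.02 / 9.74679434 ≈ 2.15660650
t = 19.94 / 2.15660650 ≈ 9.246008

9.2460


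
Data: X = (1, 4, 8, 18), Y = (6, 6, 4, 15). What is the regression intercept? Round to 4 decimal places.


a = ybar - b*xbar, where b = sum((xi-xbar)(yi-ybar)) / sum((xi-xbar)^2)
n = 4, xbar = 31/4 = 7.75, ybar = 31/4 = 7.75
Sxy = sum((xi-xbar)(yi-ybar)) = 91.75
Sxx = sum((xi-xbar)^2) = 164.75
b = Sxy / Sxx = 367/659 ≈ 0.556904
a = 7.75 - 0.556904 * 7.75 = 2263/659 ≈ 3.433991

3.4340


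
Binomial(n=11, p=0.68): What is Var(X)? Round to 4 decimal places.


Var = n*p*(1-p) = 11 * 0.68 * 0.32 = 2.3936

2.3936


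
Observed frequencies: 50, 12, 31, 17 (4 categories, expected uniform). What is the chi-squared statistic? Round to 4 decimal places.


chi2 = sum((O-E)^2/E), E = total/4
total = 110, E = 110/4 = 27.5
(50 - 27.5)^2 / 27.5 = 506.25 / 27.5 = 405/22 ≈ 18.409091
(12 - 27.5)^2 / 27.5 = 240.25 / 27.5 = 961/110 ≈ 8.736364
(31 - 27.5)^2 / 27.5 = 12.25 / 27.5 = 49/110 ≈ 0.445455
(17 - 27.5)^2 / 27.5 = 110.25 / 27.5 = 441/110 ≈ 4.009091
chi2 = 31.6

31.6000


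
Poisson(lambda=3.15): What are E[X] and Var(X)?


E[X] = Var(X) = lambda = 3.15

3.15, 3.15


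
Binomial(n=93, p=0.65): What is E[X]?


E[X] = n*p = 93 * 0.65 = 60.45

60.45


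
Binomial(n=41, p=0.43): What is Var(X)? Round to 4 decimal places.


Var = n*p*(1-p) = 41 * 0.43 * 0.57 = 10.0491

10.0491


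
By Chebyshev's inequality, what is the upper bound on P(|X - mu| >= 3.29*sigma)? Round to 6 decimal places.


P <= 1/k^2
k^2 = 3.29^2 = 10.8241
1/k^2 = 1 / 10.8241 ≈ 0.09238643

0.092386


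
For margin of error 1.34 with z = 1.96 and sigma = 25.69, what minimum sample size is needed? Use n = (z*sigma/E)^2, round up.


z*sigma/E = 1.96 * 25.69 / 1.34 = 125881/3350 ≈ 37.576418
(z*sigma/E)^2 ≈ 1411.987183
round up: n = 1412

1412


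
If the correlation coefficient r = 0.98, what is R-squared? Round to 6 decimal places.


R^2 = r^2 = (0.98)^2 = 0.9604

0.960400


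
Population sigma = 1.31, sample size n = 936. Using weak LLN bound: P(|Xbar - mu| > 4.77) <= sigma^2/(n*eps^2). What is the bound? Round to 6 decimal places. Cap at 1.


bound = min(1, sigma^2/(n*eps^2))
sigma^2 = 1.31^2 = 1.7161
n*eps^2 = 936 * 4.77^2 = 936 * 22.7529 = 21296.7144
sigma^2/(n*eps^2) = 1.7161 / 21296.7144 ≈ 0.00008058

0.000081


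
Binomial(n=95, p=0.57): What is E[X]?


E[X] = n*p = 95 * 0.57 = 54.15

54.15


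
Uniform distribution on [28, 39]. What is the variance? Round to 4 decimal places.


Var = (b-a)^2 / 12
(b-a)^2 = (39 - 28)^2 = 121
Var = 121/12 ≈ 10.083333

10.0833


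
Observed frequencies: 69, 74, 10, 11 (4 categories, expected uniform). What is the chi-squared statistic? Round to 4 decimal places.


chi2 = sum((O-E)^2/E), E = total/4
total = 164, E = 164/4 = 41
(69 - 41)^2 / 41 = 784 / 41 = 784/41 ≈ 19.121951
(74 - 41)^2 / 41 = 1089 / 41 = 1089/41 ≈ 26.560976
(10 - 41)^2 / 41 = 961 / 41 = 961/41 ≈ 23.439024
(11 - 41)^2 / 41 = 900 / 41 = 900/41 ≈ 21.951220
chi2 = 3734/41 ≈ 91.073171

91.0732


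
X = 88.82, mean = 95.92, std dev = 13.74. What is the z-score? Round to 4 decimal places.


z = (X - mu) / sigma
X - mu = 88.82 - 95.92 = -7.1
z = -7.1 / 13.74 = -355/687 ≈ -0.516739

-0.5167


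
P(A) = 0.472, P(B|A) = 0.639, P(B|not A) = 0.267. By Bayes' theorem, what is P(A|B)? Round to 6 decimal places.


P(A|B) = P(B|A)*P(A) / P(B), P(B) = P(B|A)*P(A) + P(B|not A)*P(not A)
P(B|A)*P(A) = 0.639 * 0.472 = 0.301608
P(B|not A)*P(not A) = 0.267 * 0.528 = 0.140976
P(B) = 0.301608 + 0.140976 = 0.442584
P(A|B) = 0.301608 / 0.442584 = 4189/6147 ≈ 0.68147064

0.681471


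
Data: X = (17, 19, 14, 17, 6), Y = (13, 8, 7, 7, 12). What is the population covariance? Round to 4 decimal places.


Cov = (1/n)*sum((xi-xbar)(yi-ybar))
n = 5, xbar = 73/5 = 14.6, ybar = 47/5 = 9.4
sum((xi-xbar)(yi-ybar)) = -24.2
Cov = -24.2 / 5 = -4.84

-4.8400


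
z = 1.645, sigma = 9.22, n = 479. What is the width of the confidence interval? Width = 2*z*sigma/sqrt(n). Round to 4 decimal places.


width = 2*z*sigma/sqrt(n)
2*z*sigma = 2 * 1.645 * 9.22 = 30.3338
sqrt(479) ≈ 21.886069
width = 30.3338 / 21.886069 ≈ 1.385987

1.3860


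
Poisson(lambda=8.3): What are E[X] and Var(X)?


E[X] = Var(X) = lambda = 8.3

8.3, 8.3


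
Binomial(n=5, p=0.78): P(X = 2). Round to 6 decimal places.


P = C(n,k) * p^k * (1-p)^(n-k)
C(5,2) = 10
p^k = 0.78^2 = 0.6084
(1-p)^(n-k) = 0.22^3 = 0.010648
P = 10 * 0.6084 * 0.010648 ≈ 0.064782

0.064782


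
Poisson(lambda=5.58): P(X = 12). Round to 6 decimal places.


P = e^(-lam) * lam^k / k!
e^(-5.58) ≈ 0.003772566
lam^k = 5.58^12 ≈ 911193026.268095
k! = 12! = 479001600
P = 0.003772566 * 911193026.268095 / 479001600 ≈ 0.007176

0.007176


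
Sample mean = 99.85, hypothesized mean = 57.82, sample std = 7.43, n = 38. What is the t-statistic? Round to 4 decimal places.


t = (xbar - mu0) / (s/sqrt(n))
xbar - mu0 = 99.85 - 57.82 = 42.03
sqrt(38) ≈ 6.16441400
s/sqrt(n) = 7.43 / 6.16441400 ≈ 1.20530516
t = 42.03 / 1.20530516 ≈ 34.870837

34.8708


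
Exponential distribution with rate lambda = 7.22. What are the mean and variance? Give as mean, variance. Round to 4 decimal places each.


mean = 1/lam, var = 1/lam^2
mean = 1 / 7.22 = 50/361 ≈ 0.138504
lam^2 = 7.22^2 = 52.1284
var = 1 / 52.1284 ≈ 0.019183

0.1385, 0.0192


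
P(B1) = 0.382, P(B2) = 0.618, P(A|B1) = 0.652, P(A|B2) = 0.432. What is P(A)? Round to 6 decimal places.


P(A) = P(A|B1)*P(B1) + P(A|B2)*P(B2)
P(A|B1)*P(B1) = 0.652 * 0.382 = 0.249064
P(A|B2)*P(B2) = 0.432 * 0.618 = 0.266976
P(A) = 0.249064 + 0.266976 = 0.51604

0.516040


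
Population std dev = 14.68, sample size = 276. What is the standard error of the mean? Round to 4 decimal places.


SE = sigma / sqrt(n)
sqrt(276) ≈ 16.613248
SE = 14.68 / 16.613248 ≈ 0.883632

0.8836


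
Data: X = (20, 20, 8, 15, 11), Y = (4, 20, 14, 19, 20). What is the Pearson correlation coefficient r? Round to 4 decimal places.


r = sum((xi-xbar)(yi-ybar)) / sqrt(sum((xi-xbar)^2) * sum((yi-ybar)^2))
n = 5, xbar = 74/5 = 14.8, ybar = 77/5 = 15.4
Sxy = sum((xi-xbar)(yi-ybar)) = -42.6
Sxx = sum((xi-xbar)^2) = 114.8
Syy = sum((yi-ybar)^2) = 187.2
sqrt(Sxx*Syy) ≈ 146.596589
r = Sxy / sqrt(Sxx*Syy) = -42.6 / 146.596589 ≈ -0.290593

-0.2906


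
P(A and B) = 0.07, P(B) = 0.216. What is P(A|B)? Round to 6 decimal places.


P(A|B) = P(A and B) / P(B) = 0.07 / 0.216 = 35/108 ≈ 0.32407407

0.324074


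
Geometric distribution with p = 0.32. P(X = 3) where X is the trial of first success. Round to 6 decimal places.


P = (1-p)^(k-1) * p
(1-p)^(k-1) = 0.68^2 = 0.4624
P = 0.4624 * 0.32 = 0.147968

0.147968


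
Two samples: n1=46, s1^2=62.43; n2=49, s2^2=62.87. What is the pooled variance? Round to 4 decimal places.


sp^2 = ((n1-1)*s1^2 + (n2-1)*s2^2)/(n1+n2-2)
(n1-1)*s1^2 = 45 * 62.43 = 2809.35
(n2-1)*s2^2 = 48 * 62.87 = 3017.76
numerator = 2809.35 + 3017.76 = 5827.11
n1+n2-2 = 93
sp^2 = 5827.11 / 93 = 194237/3100 ≈ 62.657097

62.6571


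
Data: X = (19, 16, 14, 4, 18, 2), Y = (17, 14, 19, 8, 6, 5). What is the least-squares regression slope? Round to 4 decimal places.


b = sum((xi-xbar)(yi-ybar)) / sum((xi-xbar)^2)
n = 6, xbar = 73/6 ≈ 12.166667, ybar = 69/6 = 11.5
Sxy = sum((xi-xbar)(yi-ybar)) = 123.5
Sxx = sum((xi-xbar)^2) = 1613/6 ≈ 268.833333
b = Sxy / Sxx = 741/1613 ≈ 0.459392

0.4594


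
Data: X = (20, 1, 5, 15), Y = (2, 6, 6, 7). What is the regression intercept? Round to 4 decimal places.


a = ybar - b*xbar, where b = sum((xi-xbar)(yi-ybar)) / sum((xi-xbar)^2)
n = 4, xbar = 41/4 = 10.25, ybar = 21/4 = 5.25
Sxy = sum((xi-xbar)(yi-ybar)) = -34.25
Sxx = sum((xi-xbar)^2) = 230.75
b = Sxy / Sxx = -137/923 ≈ -0.148429
a = 5.25 - (-0.148429) * 10.25 = 6250/923 ≈ 6.771398

6.7714


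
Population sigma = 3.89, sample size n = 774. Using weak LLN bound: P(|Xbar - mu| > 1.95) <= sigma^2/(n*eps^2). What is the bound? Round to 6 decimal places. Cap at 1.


bound = min(1, sigma^2/(n*eps^2))
sigma^2 = 3.89^2 = 15.1321
n*eps^2 = 774 * 1.95^2 = 774 * 3.8025 = 2943.135
sigma^2/(n*eps^2) = 15.1321 / 2943.135 ≈ 0.00514149

0.005141


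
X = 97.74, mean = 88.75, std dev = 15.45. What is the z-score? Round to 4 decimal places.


z = (X - mu) / sigma
X - mu = 97.74 - 88.75 = 8.99
z = 8.99 / 15.45 = 899/1545 ≈ 0.581877

0.5819


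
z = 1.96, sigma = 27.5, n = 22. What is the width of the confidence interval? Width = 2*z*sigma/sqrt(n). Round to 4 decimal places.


width = 2*z*sigma/sqrt(n)
2*z*sigma = 2 * 1.96 * 27.5 = 107.8
sqrt(22) ≈ 4.690416
width = 107.8 / 4.690416 ≈ 22.983037

22.9830


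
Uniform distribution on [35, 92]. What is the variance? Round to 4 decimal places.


Var = (b-a)^2 / 12
(b-a)^2 = (92 - 35)^2 = 3249
Var = 3249/12 = 270.75

270.7500


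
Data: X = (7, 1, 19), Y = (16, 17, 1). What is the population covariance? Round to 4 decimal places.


Cov = (1/n)*sum((xi-xbar)(yi-ybar))
n = 3, xbar = 27/3 = 9, ybar = 34/3 ≈ 11.333333
sum((xi-xbar)(yi-ybar)) = -158
Cov = -158 / 3 = -158/3 ≈ -52.666667

-52.6667


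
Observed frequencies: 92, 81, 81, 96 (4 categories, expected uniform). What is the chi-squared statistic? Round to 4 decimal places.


chi2 = sum((O-E)^2/E), E = total/4
total = 350, E = 350/4 = 87.5
(92 - 87.5)^2 / 87.5 = 20.25 / 87.5 = 81/350 ≈ 0.231429
(81 - 87.5)^2 / 87.5 = 42.25 / 87.5 = 169/350 ≈ 0.482857
(81 - 87.5)^2 / 87.5 = 42.25 / 87.5 = 169/350 ≈ 0.482857
(96 - 87.5)^2 / 87.5 = 72.25 / 87.5 = 289/350 ≈ 0.825714
chi2 = 354/175 ≈ 2.022857

2.0229


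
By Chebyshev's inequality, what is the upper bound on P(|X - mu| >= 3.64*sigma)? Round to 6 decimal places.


P <= 1/k^2
k^2 = 3.64^2 = 13.2496
1/k^2 = 1 / 13.2496 = 625/8281 ≈ 0.07547398

0.075474


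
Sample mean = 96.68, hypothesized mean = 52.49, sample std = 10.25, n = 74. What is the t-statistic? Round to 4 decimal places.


t = (xbar - mu0) / (s/sqrt(n))
xbar - mu0 = 96.68 - 52.49 = 44.19
sqrt(74) ≈ 8.60232527
s/sqrt(n) = 10.25 / 8.60232527 ≈ 1.19153830
t = 44.19 / 1.19153830 ≈ 37.086513

37.0865


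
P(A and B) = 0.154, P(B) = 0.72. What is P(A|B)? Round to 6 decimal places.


P(A|B) = P(A and B) / P(B) = 0.154 / 0.72 = 77/360 ≈ 0.21388889

0.213889


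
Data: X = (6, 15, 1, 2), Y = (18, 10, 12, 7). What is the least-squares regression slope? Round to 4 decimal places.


b = sum((xi-xbar)(yi-ybar)) / sum((xi-xbar)^2)
n = 4, xbar = 24/4 = 6, ybar = 47/4 = 11.75
Sxy = sum((xi-xbar)(yi-ybar)) = 2
Sxx = sum((xi-xbar)^2) = 122
b = Sxy / Sxx = 1/61 ≈ 0.016393

0.0164


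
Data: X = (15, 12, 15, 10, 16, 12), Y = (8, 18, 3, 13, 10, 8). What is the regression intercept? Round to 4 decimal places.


a = ybar - b*xbar, where b = sum((xi-xbar)(yi-ybar)) / sum((xi-xbar)^2)
n = 6, xbar = 80/6 = 40/3 ≈ 13.333333, ybar = 60/6 = 10
Sxy = sum((xi-xbar)(yi-ybar)) = -33
Sxx = sum((xi-xbar)^2) = 82/3 ≈ 27.333333
b = Sxy / Sxx = -99/82 ≈ -1.207317
a = 10 - (-1.207317) * 13.333333 = 1070/41 ≈ 26.097561

26.0976


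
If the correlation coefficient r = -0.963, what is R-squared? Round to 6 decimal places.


R^2 = r^2 = (-0.963)^2 = 0.927369

0.927369


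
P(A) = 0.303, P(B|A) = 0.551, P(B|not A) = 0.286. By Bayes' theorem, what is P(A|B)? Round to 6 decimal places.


P(A|B) = P(B|A)*P(A) / P(B), P(B) = P(B|A)*P(A) + P(B|not A)*P(not A)
P(B|A)*P(A) = 0.551 * 0.303 = 0.166953
P(B|not A)*P(not A) = 0.286 * 0.697 = 0.199342
P(B) = 0.166953 + 0.199342 = 0.366295
P(A|B) = 0.166953 / 0.366295 ≈ 0.45578837

0.455788


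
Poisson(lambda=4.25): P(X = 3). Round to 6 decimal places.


P = e^(-lam) * lam^k / k!
e^(-4.25) ≈ 0.01426423
lam^k = 4.25^3 = 76.765625
k! = 3! = 6
P = 0.01426423 * 76.765625 / 6 ≈ 0.182500

0.182500


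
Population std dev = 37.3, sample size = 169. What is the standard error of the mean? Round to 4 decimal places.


SE = sigma / sqrt(n)
sqrt(169) = 13
SE = 37.3 / 13 = 373/130 ≈ 2.869231

2.8692


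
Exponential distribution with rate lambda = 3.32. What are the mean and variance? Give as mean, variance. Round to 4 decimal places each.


mean = 1/lam, var = 1/lam^2
mean = 1 / 3.32 = 25/83 ≈ 0.301205
lam^2 = 3.32^2 = 11.0224
var = 1 / 11.0224 = 625/6889 ≈ 0.090724

0.3012, 0.0907


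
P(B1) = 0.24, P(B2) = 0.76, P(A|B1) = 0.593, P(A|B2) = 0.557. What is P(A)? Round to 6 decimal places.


P(A) = P(A|B1)*P(B1) + P(A|B2)*P(B2)
P(A|B1)*P(B1) = 0.593 * 0.24 = 0.14232
P(A|B2)*P(B2) = 0.557 * 0.76 = 0.42332
P(A) = 0.14232 + 0.42332 = 0.56564

0.565640


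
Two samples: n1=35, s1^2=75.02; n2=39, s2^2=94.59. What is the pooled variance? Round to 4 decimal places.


sp^2 = ((n1-1)*s1^2 + (n2-1)*s2^2)/(n1+n2-2)
(n1-1)*s1^2 = 34 * 75.02 = 2550.68
(n2-1)*s2^2 = 38 * 94.59 = 3594.42
numerator = 2550.68 + 3594.42 = 6145.1
n1+n2-2 = 72
sp^2 = 6145.1 / 72 = 61451/720 ≈ 85.348611

85.3486


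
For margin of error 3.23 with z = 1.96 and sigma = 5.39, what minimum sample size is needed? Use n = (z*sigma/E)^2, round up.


z*sigma/E = 1.96 * 5.39 / 3.23 = 26411/8075 ≈ 3.270712
(z*sigma/E)^2 ≈ 10.697557
round up: n = 11

11


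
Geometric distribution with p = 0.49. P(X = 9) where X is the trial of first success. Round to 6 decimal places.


P = (1-p)^(k-1) * p
(1-p)^(k-1) = 0.51^8 ≈ 0.004576794
P = 0.004576794 * 0.49 ≈ 0.002242629

0.002243


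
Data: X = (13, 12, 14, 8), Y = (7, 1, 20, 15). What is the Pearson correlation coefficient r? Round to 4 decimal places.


r = sum((xi-xbar)(yi-ybar)) / sqrt(sum((xi-xbar)^2) * sum((yi-ybar)^2))
n = 4, xbar = 47/4 = 11.75, ybar = 43/4 = 10.75
Sxy = sum((xi-xbar)(yi-ybar)) = -2.25
Sxx = sum((xi-xbar)^2) = 20.75
Syy = sum((yi-ybar)^2) = 212.75
sqrt(Sxx*Syy) ≈ 66.442174
r = Sxy / sqrt(Sxx*Syy) = -2.25 / 66.442174 ≈ -0.033864

-0.0339


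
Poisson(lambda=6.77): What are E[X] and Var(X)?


E[X] = Var(X) = lambda = 6.77

6.77, 6.77


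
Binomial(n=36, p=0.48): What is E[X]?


E[X] = n*p = 36 * 0.48 = 17.28

17.28


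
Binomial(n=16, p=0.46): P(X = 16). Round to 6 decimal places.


P = C(n,k) * p^k * (1-p)^(n-k)
C(16,16) = 1
p^k = 0.46^16 ≈ 0.000004019068
(1-p)^(n-k) = 0.54^0 = 1
P = 1 * 0.000004019068 * 1 ≈ 0.000004

0.000004


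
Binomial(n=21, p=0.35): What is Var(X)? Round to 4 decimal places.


Var = n*p*(1-p) = 21 * 0.35 * 0.65 = 4.7775

4.7775


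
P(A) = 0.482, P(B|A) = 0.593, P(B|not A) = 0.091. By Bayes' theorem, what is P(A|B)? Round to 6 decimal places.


P(A|B) = P(B|A)*P(A) / P(B), P(B) = P(B|A)*P(A) + P(B|not A)*P(not A)
P(B|A)*P(A) = 0.593 * 0.482 = 0.285826
P(B|not A)*P(not A) = 0.091 * 0.518 = 0.047138
P(B) = 0.285826 + 0.047138 = 0.332964
P(A|B) = 0.285826 / 0.332964 ≈ 0.85842914

0.858429


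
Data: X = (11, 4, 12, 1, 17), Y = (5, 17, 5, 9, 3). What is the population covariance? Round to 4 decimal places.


Cov = (1/n)*sum((xi-xbar)(yi-ybar))
n = 5, xbar = 45/5 = 9, ybar = 39/5 = 7.8
sum((xi-xbar)(yi-ybar)) = -108
Cov = -108 / 5 = -21.6

-21.6000


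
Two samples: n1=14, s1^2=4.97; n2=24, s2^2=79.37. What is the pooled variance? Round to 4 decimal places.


sp^2 = ((n1-1)*s1^2 + (n2-1)*s2^2)/(n1+n2-2)
(n1-1)*s1^2 = 13 * 4.97 = 64.61
(n2-1)*s2^2 = 23 * 79.37 = 1825.51
numerator = 64.61 + 1825.51 = 1890.12
n1+n2-2 = 36
sp^2 = 1890.12 / 36 = 15751/300 ≈ 52.503333

52.5033


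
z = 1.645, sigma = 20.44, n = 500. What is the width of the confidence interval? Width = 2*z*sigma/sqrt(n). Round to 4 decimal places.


width = 2*z*sigma/sqrt(n)
2*z*sigma = 2 * 1.645 * 20.44 = 67.2476
sqrt(500) ≈ 22.360680
width = 67.2476 / 22.360680 ≈ 3.007404

3.0074


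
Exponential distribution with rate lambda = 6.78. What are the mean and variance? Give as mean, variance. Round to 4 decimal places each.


mean = 1/lam, var = 1/lam^2
mean = 1 / 6.78 = 50/339 ≈ 0.147493
lam^2 = 6.78^2 = 45.9684
var = 1 / 45.9684 ≈ 0.021754

0.1475, 0.0218


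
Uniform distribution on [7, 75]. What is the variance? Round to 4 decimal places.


Var = (b-a)^2 / 12
(b-a)^2 = (75 - 7)^2 = 4624
Var = 4624/12 ≈ 385.333333

385.3333


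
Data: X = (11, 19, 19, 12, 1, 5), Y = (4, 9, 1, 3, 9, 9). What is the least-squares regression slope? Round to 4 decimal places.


b = sum((xi-xbar)(yi-ybar)) / sum((xi-xbar)^2)
n = 6, xbar = 67/6 ≈ 11.166667, ybar = 35/6 ≈ 5.833333
Sxy = sum((xi-xbar)(yi-ybar)) = -401/6 ≈ -66.833333
Sxx = sum((xi-xbar)^2) = 1589/6 ≈ 264.833333
b = Sxy / Sxx = -401/1589 ≈ -0.252360

-0.2524
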